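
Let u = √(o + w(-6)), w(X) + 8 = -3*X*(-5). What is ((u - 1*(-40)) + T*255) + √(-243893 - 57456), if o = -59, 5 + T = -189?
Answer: -49430 + I*√157 + I*√301349 ≈ -49430.0 + 561.48*I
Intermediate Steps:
T = -194 (T = -5 - 189 = -194)
w(X) = -8 + 15*X (w(X) = -8 - 3*X*(-5) = -8 + 15*X)
u = I*√157 (u = √(-59 + (-8 + 15*(-6))) = √(-59 + (-8 - 90)) = √(-59 - 98) = √(-157) = I*√157 ≈ 12.53*I)
((u - 1*(-40)) + T*255) + √(-243893 - 57456) = ((I*√157 - 1*(-40)) - 194*255) + √(-243893 - 57456) = ((I*√157 + 40) - 49470) + √(-301349) = ((40 + I*√157) - 49470) + I*√301349 = (-49430 + I*√157) + I*√301349 = -49430 + I*√157 + I*√301349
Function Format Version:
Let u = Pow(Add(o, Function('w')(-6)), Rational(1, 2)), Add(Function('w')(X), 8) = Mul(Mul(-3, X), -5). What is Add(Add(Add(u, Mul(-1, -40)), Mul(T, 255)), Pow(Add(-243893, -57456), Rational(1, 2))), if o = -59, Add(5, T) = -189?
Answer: Add(-49430, Mul(I, Pow(157, Rational(1, 2))), Mul(I, Pow(301349, Rational(1, 2)))) ≈ Add(-49430., Mul(561.48, I))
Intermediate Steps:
T = -194 (T = Add(-5, -189) = -194)
Function('w')(X) = Add(-8, Mul(15, X)) (Function('w')(X) = Add(-8, Mul(Mul(-3, X), -5)) = Add(-8, Mul(15, X)))
u = Mul(I, Pow(157, Rational(1, 2))) (u = Pow(Add(-59, Add(-8, Mul(15, -6))), Rational(1, 2)) = Pow(Add(-59, Add(-8, -90)), Rational(1, 2)) = Pow(Add(-59, -98), Rational(1, 2)) = Pow(-157, Rational(1, 2)) = Mul(I, Pow(157, Rational(1, 2))) ≈ Mul(12.530, I))
Add(Add(Add(u, Mul(-1, -40)), Mul(T, 255)), Pow(Add(-243893, -57456), Rational(1, 2))) = Add(Add(Add(Mul(I, Pow(157, Rational(1, 2))), Mul(-1, -40)), Mul(-194, 255)), Pow(Add(-243893, -57456), Rational(1, 2))) = Add(Add(Add(Mul(I, Pow(157, Rational(1, 2))), 40), -49470), Pow(-301349, Rational(1, 2))) = Add(Add(Add(40, Mul(I, Pow(157, Rational(1, 2)))), -49470), Mul(I, Pow(301349, Rational(1, 2)))) = Add(Add(-49430, Mul(I, Pow(157, Rational(1, 2)))), Mul(I, Pow(301349, Rational(1, 2)))) = Add(-49430, Mul(I, Pow(157, Rational(1, 2))), Mul(I, Pow(301349, Rational(1, 2))))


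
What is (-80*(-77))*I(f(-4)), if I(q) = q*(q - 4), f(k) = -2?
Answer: 73920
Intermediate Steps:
I(q) = q*(-4 + q)
(-80*(-77))*I(f(-4)) = (-80*(-77))*(-2*(-4 - 2)) = 6160*(-2*(-6)) = 6160*12 = 73920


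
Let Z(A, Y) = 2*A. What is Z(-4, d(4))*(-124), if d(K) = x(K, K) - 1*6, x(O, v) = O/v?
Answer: 992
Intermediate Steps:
d(K) = -5 (d(K) = K/K - 1*6 = 1 - 6 = -5)
Z(-4, d(4))*(-124) = (2*(-4))*(-124) = -8*(-124) = 992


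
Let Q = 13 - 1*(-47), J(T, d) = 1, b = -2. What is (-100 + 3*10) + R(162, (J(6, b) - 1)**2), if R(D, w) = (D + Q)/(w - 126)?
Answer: -1507/21 ≈ -71.762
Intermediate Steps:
Q = 60 (Q = 13 + 47 = 60)
R(D, w) = (60 + D)/(-126 + w) (R(D, w) = (D + 60)/(w - 126) = (60 + D)/(-126 + w))
(-100 + 3*10) + R(162, (J(6, b) - 1)**2) = (-100 + 3*10) + (60 + 162)/(-126 + (1 - 1)**2) = (-100 + 30) + 222/(-126 + 0**2) = -70 + 222/(-126 + 0) = -70 + 222/(-126) = -70 - 1/126*222 = -70 - 37/21 = -1507/21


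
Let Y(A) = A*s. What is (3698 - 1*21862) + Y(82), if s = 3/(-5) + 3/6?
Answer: -90861/5 ≈ -18172.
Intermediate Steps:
s = -1/10 (s = 3*(-1/5) + 3*(1/6) = -3/5 + 1/2 = -1/10 ≈ -0.10000)
Y(A) = -A/10 (Y(A) = A*(-1/10) = -A/10)
(3698 - 1*21862) + Y(82) = (3698 - 1*21862) - 1/10*82 = (3698 - 21862) - 41/5 = -18164 - 41/5 = -90861/5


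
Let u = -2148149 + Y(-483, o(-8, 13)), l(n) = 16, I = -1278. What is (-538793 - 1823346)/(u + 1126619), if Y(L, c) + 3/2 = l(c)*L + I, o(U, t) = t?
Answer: 4724278/2061075 ≈ 2.2921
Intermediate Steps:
Y(L, c) = -2559/2 + 16*L (Y(L, c) = -3/2 + (16*L - 1278) = -3/2 + (-1278 + 16*L) = -2559/2 + 16*L)
u = -4314313/2 (u = -2148149 + (-2559/2 + 16*(-483)) = -2148149 + (-2559/2 - 7728) = -2148149 - 18015/2 = -4314313/2 ≈ -2.1572e+6)
(-538793 - 1823346)/(u + 1126619) = (-538793 - 1823346)/(-4314313/2 + 1126619) = -2362139/(-2061075/2) = -2362139*(-2/2061075) = 4724278/2061075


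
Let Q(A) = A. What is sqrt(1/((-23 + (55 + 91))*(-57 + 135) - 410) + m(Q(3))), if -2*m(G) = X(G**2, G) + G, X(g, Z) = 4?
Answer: I*sqrt(18450082)/2296 ≈ 1.8708*I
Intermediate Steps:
m(G) = -2 - G/2 (m(G) = -(4 + G)/2 = -2 - G/2)
sqrt(1/((-23 + (55 + 91))*(-57 + 135) - 410) + m(Q(3))) = sqrt(1/((-23 + (55 + 91))*(-57 + 135) - 410) + (-2 - 1/2*3)) = sqrt(1/((-23 + 146)*78 - 410) + (-2 - 3/2)) = sqrt(1/(123*78 - 410) - 7/2) = sqrt(1/(9594 - 410) - 7/2) = sqrt(1/9184 - 7/2) = sqrt(-32143/9184) = I*sqrt(18450082)/2296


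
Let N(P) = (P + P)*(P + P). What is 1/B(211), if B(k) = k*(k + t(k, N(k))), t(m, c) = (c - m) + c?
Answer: 1/75151448 ≈ 1.3306e-8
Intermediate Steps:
N(P) = 4*P² (N(P) = (2*P)*(2*P) = 4*P²)
t(m, c) = -m + 2*c
B(k) = 8*k³ (B(k) = k*(k + (-k + 2*(4*k²))) = k*(k + (-k + 8*k²)) = k*(8*k²) = 8*k³)
1/B(211) = 1/(8*211³) = 1/(8*9393931) = 1/75151448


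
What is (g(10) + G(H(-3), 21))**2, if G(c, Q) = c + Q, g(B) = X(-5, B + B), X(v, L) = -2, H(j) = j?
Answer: 256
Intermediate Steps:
g(B) = -2
G(c, Q) = Q + c
(g(10) + G(H(-3), 21))**2 = (-2 + (21 - 3))**2 = (-2 + 18)**2 = 16**2 = 256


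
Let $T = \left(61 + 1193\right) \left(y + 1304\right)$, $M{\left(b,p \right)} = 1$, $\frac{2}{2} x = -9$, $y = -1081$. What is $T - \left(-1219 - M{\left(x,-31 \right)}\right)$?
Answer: $280862$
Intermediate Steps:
$x = -9$
$T = 279642$ ($T = \left(61 + 1193\right) \left(-1081 + 1304\right) = 1254 \cdot 223 = 279642$)
$T - \left(-1219 - M{\left(x,-31 \right)}\right) = 279642 - \left(-1219 - 1\right) = 279642 - -1220 = 279642 + 1220 = 280862$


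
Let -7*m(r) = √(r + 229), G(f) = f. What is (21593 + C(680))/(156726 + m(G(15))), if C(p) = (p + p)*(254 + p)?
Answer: 4960363559571/601794457240 + 9042831*√61/601794457240 ≈ 8.2427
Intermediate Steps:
m(r) = -√(229 + r)/7 (m(r) = -√(r + 229)/7 = -√(229 + r)/7)
C(p) = 2*p*(254 + p) (C(p) = (2*p)*(254 + p) = 2*p*(254 + p))
(21593 + C(680))/(156726 + m(G(15))) = (21593 + 2*680*(254 + 680))/(156726 - √(229 + 15)/7) = (21593 + 2*680*934)/(156726 - 2*√61/7) = (21593 + 1270240)/(156726 - 2*√61/7) = 1291833/(156726 - 2*√61/7)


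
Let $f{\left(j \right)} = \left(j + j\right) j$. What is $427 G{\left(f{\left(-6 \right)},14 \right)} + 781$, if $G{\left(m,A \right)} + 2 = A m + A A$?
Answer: $514035$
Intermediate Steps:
$f{\left(j \right)} = 2 j^{2}$ ($f{\left(j \right)} = 2 j j = 2 j^{2}$)
$G{\left(m,A \right)} = -2 + A^{2} + A m$ ($G{\left(m,A \right)} = -2 + \left(A m + A A\right) = -2 + \left(A m + A^{2}\right) = -2 + \left(A^{2} + A m\right) = -2 + A^{2} + A m$)
$427 G{\left(f{\left(-6 \right)},14 \right)} + 781 = 427 \left(-2 + 14^{2} + 14 \cdot 2 \left(-6\right)^{2}\right) + 781 = 427 \left(-2 + 196 + 14 \cdot 2 \cdot 36\right) + 781 = 427 \left(-2 + 196 + 14 \cdot 72\right) + 781 = 427 \left(-2 + 196 + 1008\right) + 781 = 427 \cdot 1202 + 781 = 513254 + 781 = 514035$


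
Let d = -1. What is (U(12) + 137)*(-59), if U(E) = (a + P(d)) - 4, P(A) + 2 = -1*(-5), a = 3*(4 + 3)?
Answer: -9263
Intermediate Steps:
a = 21 (a = 3*7 = 21)
P(A) = 3 (P(A) = -2 - 1*(-5) = -2 + 5 = 3)
U(E) = 20 (U(E) = (21 + 3) - 4 = 24 - 4 = 20)
(U(12) + 137)*(-59) = (20 + 137)*(-59) = 157*(-59) = -9263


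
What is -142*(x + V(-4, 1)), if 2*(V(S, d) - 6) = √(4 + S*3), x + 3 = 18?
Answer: -2982 - 142*I*√2 ≈ -2982.0 - 200.82*I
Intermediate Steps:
x = 15 (x = -3 + 18 = 15)
V(S, d) = 6 + √(4 + 3*S)/2 (V(S, d) = 6 + √(4 + S*3)/2 = 6 + √(4 + 3*S)/2)
-142*(x + V(-4, 1)) = -142*(15 + (6 + √(4 + 3*(-4))/2)) = -142*(15 + (6 + √(4 - 12)/2)) = -142*(15 + (6 + √(-8)/2)) = -142*(15 + (6 + (2*I*√2)/2)) = -142*(15 + (6 + I*√2)) = -142*(21 + I*√2) = -2982 - 142*I*√2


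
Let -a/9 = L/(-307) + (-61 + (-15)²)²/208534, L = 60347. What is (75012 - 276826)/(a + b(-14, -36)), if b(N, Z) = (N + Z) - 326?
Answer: -6460059883766/44556900673 ≈ -144.98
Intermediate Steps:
b(N, Z) = -326 + N + Z
a = 56592649017/32009969 (a = -9*(60347/(-307) + (-61 + (-15)²)²/208534) = -9*(60347*(-1/307) + (-61 + 225)²*(1/208534)) = -9*(-60347/307 + 164²*(1/208534)) = -9*(-60347/307 + 26896*(1/208534)) = -9*(-60347/307 + 13448/104267) = -9*(-6288072113/32009969) = 56592649017/32009969 ≈ 1768.0)
(75012 - 276826)/(a + b(-14, -36)) = (75012 - 276826)/(56592649017/32009969 + (-326 - 14 - 36)) = -201814/(56592649017/32009969 - 376) = -201814/44556900673/32009969 = -201814*32009969/44556900673 = -6460059883766/44556900673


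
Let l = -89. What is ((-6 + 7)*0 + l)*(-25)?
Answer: 2225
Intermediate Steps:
((-6 + 7)*0 + l)*(-25) = ((-6 + 7)*0 - 89)*(-25) = (1*0 - 89)*(-25) = (0 - 89)*(-25) = -89*(-25) = 2225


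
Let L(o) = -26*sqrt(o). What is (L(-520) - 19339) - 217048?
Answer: -236387 - 52*I*sqrt(130) ≈ -2.3639e+5 - 592.89*I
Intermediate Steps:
(L(-520) - 19339) - 217048 = (-52*I*sqrt(130) - 19339) - 217048 = (-19339 - 52*I*sqrt(130)) - 217048 = -236387 - 52*I*sqrt(130)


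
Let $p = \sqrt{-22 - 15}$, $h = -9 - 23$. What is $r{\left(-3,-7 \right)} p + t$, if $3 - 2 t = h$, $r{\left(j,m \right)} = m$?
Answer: $\frac{35}{2} - 7 i \sqrt{37} \approx 17.5 - 42.579 i$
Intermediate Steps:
$h = -32$
$p = i \sqrt{37}$ ($p = \sqrt{-37} = i \sqrt{37} \approx 6.0828 i$)
$t = \frac{35}{2}$ ($t = \frac{3}{2} - -16 = \frac{3}{2} + 16 = \frac{35}{2} \approx 17.5$)
$r{\left(-3,-7 \right)} p + t = - 7 i \sqrt{37} + \frac{35}{2} = \frac{35}{2} - 7 i \sqrt{37}$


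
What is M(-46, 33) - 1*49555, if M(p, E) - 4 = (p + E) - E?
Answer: -49597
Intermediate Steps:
M(p, E) = 4 + p (M(p, E) = 4 + ((p + E) - E) = 4 + ((E + p) - E) = 4 + p)
M(-46, 33) - 1*49555 = (4 - 46) - 1*49555 = -42 - 49555 = -49597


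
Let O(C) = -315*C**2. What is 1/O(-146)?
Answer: -1/6714540 ≈ -1.4893e-7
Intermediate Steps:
1/O(-146) = 1/(-315*(-146)**2) = 1/(-315*21316) = 1/(-6714540) = -1/6714540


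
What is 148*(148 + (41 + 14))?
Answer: 30044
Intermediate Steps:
148*(148 + (41 + 14)) = 148*(148 + 55) = 148*203 = 30044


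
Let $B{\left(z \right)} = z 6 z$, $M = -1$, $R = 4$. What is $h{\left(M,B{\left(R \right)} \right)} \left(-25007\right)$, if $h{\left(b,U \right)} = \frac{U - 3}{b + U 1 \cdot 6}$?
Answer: $- \frac{2325651}{575} \approx -4044.6$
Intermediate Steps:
$B{\left(z \right)} = 6 z^{2}$ ($B{\left(z \right)} = 6 z z = 6 z^{2}$)
$h{\left(b,U \right)} = \frac{-3 + U}{b + 6 U}$ ($h{\left(b,U \right)} = \frac{-3 + U}{b + U 6} = \frac{-3 + U}{b + 6 U}$)
$h{\left(M,B{\left(R \right)} \right)} \left(-25007\right) = \frac{-3 + 6 \cdot 4^{2}}{-1 + 6 \cdot 6 \cdot 4^{2}} \left(-25007\right) = \frac{-3 + 6 \cdot 16}{-1 + 6 \cdot 6 \cdot 16} \left(-25007\right) = \frac{-3 + 96}{-1 + 6 \cdot 96} \left(-25007\right) = \frac{1}{-1 + 576} \cdot 93 \left(-25007\right) = \frac{1}{575} \cdot 93 \left(-25007\right) = \frac{93}{575} \left(-25007\right) = - \frac{2325651}{575}$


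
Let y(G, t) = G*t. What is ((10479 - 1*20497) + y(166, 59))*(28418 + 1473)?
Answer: -6695584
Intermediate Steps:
((10479 - 1*20497) + y(166, 59))*(28418 + 1473) = ((10479 - 1*20497) + 166*59)*(28418 + 1473) = ((10479 - 20497) + 9794)*29891 = (-10018 + 9794)*29891 = -224*29891 = -6695584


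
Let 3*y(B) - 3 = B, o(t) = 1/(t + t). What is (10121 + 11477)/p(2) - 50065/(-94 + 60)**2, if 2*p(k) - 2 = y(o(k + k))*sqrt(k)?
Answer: 99432289/2108 - 12958800*sqrt(2)/527 ≈ 12394.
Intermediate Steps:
o(t) = 1/(2*t)
y(B) = 1 + B/3
p(k) = 1 + sqrt(k)*(1 + 1/(12*k))/2 (p(k) = 1 + ((1 + (1/(2*(k + k)))/3)*sqrt(k))/2 = 1 + ((1 + (1/(2*((2*k))))/3)*sqrt(k))/2 = 1 + ((1 + ((1/(2*k))/2)/3)*sqrt(k))/2 = 1 + ((1 + (1/(4*k))/3)*sqrt(k))/2 = 1 + ((1 + 1/(12*k))*sqrt(k))/2 = 1 + (sqrt(k)*(1 + 1/(12*k)))/2 = 1 + sqrt(k)*(1 + 1/(12*k))/2)
(10121 + 11477)/p(2) - 50065/(-94 + 60)**2 = (10121 + 11477)/(((1/24 + sqrt(2) + (1/2)*2)/sqrt(2))) - 50065/(-94 + 60)**2 = 21598/(((sqrt(2)/2)*(1/24 + sqrt(2) + 1))) - 50065/((-34)**2) = 21598/(((sqrt(2)/2)*(25/24 + sqrt(2)))) - 50065/1156 = 21598/((sqrt(2)*(25/24 + sqrt(2))/2)) - 50065*1/1156 = 21598*(sqrt(2)/(25/24 + sqrt(2))) - 2945/68 = 21598*sqrt(2)/(25/24 + sqrt(2)) - 2945/68 = -2945/68 + 21598*sqrt(2)/(25/24 + sqrt(2))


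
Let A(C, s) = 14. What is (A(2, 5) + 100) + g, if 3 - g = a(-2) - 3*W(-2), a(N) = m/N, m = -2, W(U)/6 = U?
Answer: 80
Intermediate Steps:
W(U) = 6*U
a(N) = -2/N
g = -34 (g = 3 - (-2/(-2) - 18*(-2)) = 3 - (-2*(-1/2) - 3*(-12)) = 3 - (1 + 36) = 3 - 1*37 = 3 - 37 = -34)
(A(2, 5) + 100) + g = (14 + 100) - 34 = 114 - 34 = 80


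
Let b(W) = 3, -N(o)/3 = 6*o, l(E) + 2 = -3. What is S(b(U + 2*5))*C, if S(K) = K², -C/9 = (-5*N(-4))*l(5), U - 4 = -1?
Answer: -145800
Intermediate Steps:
U = 3 (U = 4 - 1 = 3)
l(E) = -5 (l(E) = -2 - 3 = -5)
N(o) = -18*o
C = -16200 (C = -9*(-(-90)*(-4))*(-5) = -9*(-5*72)*(-5) = -(-3240)*(-5) = -9*1800 = -16200)
S(b(U + 2*5))*C = 3²*(-16200) = 9*(-16200) = -145800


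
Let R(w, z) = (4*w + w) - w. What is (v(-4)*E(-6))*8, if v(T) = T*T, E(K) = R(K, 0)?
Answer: -3072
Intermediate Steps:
R(w, z) = 4*w (R(w, z) = 5*w - w = 4*w)
E(K) = 4*K
v(T) = T²
(v(-4)*E(-6))*8 = ((-4)²*(4*(-6)))*8 = (16*(-24))*8 = -384*8 = -3072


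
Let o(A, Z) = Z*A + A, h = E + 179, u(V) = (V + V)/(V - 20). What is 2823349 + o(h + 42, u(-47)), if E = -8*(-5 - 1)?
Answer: 189207692/67 ≈ 2.8240e+6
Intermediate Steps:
E = 48 (E = -8*(-6) = 48)
u(V) = 2*V/(-20 + V) (u(V) = (2*V)/(-20 + V) = 2*V/(-20 + V))
h = 227 (h = 48 + 179 = 227)
o(A, Z) = A + A*Z (o(A, Z) = A*Z + A = A + A*Z)
2823349 + o(h + 42, u(-47)) = 2823349 + (227 + 42)*(1 + 2*(-47)/(-20 - 47)) = 2823349 + 269*(1 + 2*(-47)/(-67)) = 2823349 + 269*(1 + 2*(-47)*(-1/67)) = 2823349 + 269*(1 + 94/67) = 2823349 + 269*(161/67) = 2823349 + 43309/67 = 189207692/67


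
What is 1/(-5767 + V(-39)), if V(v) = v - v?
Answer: -1/5767 ≈ -0.00017340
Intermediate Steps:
V(v) = 0
1/(-5767 + V(-39)) = 1/(-5767 + 0) = 1/(-5767) = -1/5767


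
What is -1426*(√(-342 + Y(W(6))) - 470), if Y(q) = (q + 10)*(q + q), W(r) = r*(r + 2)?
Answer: 670220 - 1426*√5226 ≈ 5.6713e+5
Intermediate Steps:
W(r) = r*(2 + r)
Y(q) = 2*q*(10 + q) (Y(q) = (10 + q)*(2*q) = 2*q*(10 + q))
-1426*(√(-342 + Y(W(6))) - 470) = -1426*(√(-342 + 2*(6*(2 + 6))*(10 + 6*(2 + 6))) - 470) = -1426*(√(-342 + 2*(6*8)*(10 + 6*8)) - 470) = -1426*(√(-342 + 2*48*(10 + 48)) - 470) = -1426*(√(-342 + 2*48*58) - 470) = -1426*(√(-342 + 5568) - 470) = -1426*(√5226 - 470) = -1426*(-470 + √5226) = 670220 - 1426*√5226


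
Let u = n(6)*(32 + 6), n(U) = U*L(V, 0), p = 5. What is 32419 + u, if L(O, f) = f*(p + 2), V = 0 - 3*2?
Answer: 32419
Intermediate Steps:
V = -6 (V = 0 - 6 = -6)
L(O, f) = 7*f (L(O, f) = f*(5 + 2) = f*7 = 7*f)
n(U) = 0 (n(U) = U*(7*0) = U*0 = 0)
u = 0 (u = 0*(32 + 6) = 0*38 = 0)
32419 + u = 32419 + 0 = 32419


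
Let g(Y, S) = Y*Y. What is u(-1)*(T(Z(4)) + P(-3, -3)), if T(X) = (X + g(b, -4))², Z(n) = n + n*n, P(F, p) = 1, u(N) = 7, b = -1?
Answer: 3094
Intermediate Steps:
g(Y, S) = Y²
Z(n) = n + n²
T(X) = (1 + X)² (T(X) = (X + (-1)²)² = (X + 1)² = (1 + X)²)
u(-1)*(T(Z(4)) + P(-3, -3)) = 7*((1 + 4*(1 + 4))² + 1) = 7*((1 + 4*5)² + 1) = 7*((1 + 20)² + 1) = 7*(21² + 1) = 7*(441 + 1) = 7*442 = 3094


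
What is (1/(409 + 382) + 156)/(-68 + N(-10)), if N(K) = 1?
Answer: -123397/52997 ≈ -2.3284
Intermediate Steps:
(1/(409 + 382) + 156)/(-68 + N(-10)) = (1/(409 + 382) + 156)/(-68 + 1) = (1/791 + 156)/(-67) = (1/791 + 156)*(-1/67) = (123397/791)*(-1/67) = -123397/52997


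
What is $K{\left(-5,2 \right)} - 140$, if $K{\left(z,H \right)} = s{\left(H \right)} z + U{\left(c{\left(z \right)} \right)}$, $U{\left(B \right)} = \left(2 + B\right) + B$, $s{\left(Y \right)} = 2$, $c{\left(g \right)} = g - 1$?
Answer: $-160$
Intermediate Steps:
$c{\left(g \right)} = -1 + g$ ($c{\left(g \right)} = g - 1 = -1 + g$)
$U{\left(B \right)} = 2 + 2 B$
$K{\left(z,H \right)} = 4 z$ ($K{\left(z,H \right)} = 2 z + \left(2 + 2 \left(-1 + z\right)\right) = 2 z + \left(2 + \left(-2 + 2 z\right)\right) = 2 z + 2 z = 4 z$)
$K{\left(-5,2 \right)} - 140 = 4 \left(-5\right) - 140 = -20 - 140 = -160$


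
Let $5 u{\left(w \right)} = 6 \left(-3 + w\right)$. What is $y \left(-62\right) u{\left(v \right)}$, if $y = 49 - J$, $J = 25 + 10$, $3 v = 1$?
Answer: $\frac{13888}{5} \approx 2777.6$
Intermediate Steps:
$v = \frac{1}{3}$ ($v = \frac{1}{3} \cdot 1 = \frac{1}{3} \approx 0.33333$)
$u{\left(w \right)} = - \frac{18}{5} + \frac{6 w}{5}$ ($u{\left(w \right)} = \frac{6 \left(-3 + w\right)}{5} = \frac{-18 + 6 w}{5} = - \frac{18}{5} + \frac{6 w}{5}$)
$J = 35$
$y = 14$ ($y = 49 - 35 = 14$)
$y \left(-62\right) u{\left(v \right)} = 14 \left(-62\right) \left(- \frac{18}{5} + \frac{6}{5} \cdot \frac{1}{3}\right) = - 868 \left(- \frac{18}{5} + \frac{2}{5}\right) = \left(-868\right) \left(- \frac{16}{5}\right) = \frac{13888}{5}$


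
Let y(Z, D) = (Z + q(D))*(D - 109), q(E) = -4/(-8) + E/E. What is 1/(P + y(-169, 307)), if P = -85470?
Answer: -1/118635 ≈ -8.4292e-6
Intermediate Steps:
q(E) = 3/2 (q(E) = -4*(-1/8) + 1 = 1/2 + 1 = 3/2)
y(Z, D) = (-109 + D)*(3/2 + Z) (y(Z, D) = (Z + 3/2)*(D - 109) = (3/2 + Z)*(-109 + D) = (-109 + D)*(3/2 + Z))
1/(P + y(-169, 307)) = 1/(-85470 + (-327/2 - 109*(-169) + (3/2)*307 + 307*(-169))) = 1/(-85470 + (-327/2 + 18421 + 921/2 - 51883)) = 1/(-85470 - 33165) = 1/(-118635) = -1/118635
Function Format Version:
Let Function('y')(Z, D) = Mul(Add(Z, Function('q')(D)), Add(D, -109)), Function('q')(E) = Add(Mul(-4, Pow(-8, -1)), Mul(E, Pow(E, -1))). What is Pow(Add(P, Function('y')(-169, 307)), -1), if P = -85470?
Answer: Rational(-1, 118635) ≈ -8.4292e-6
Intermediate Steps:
Function('q')(E) = Rational(3, 2) (Function('q')(E) = Add(Mul(-4, Rational(-1, 8)), 1) = Add(Rational(1, 2), 1) = Rational(3, 2))
Function('y')(Z, D) = Mul(Add(-109, D), Add(Rational(3, 2), Z)) (Function('y')(Z, D) = Mul(Add(Z, Rational(3, 2)), Add(D, -109)) = Mul(Add(Rational(3, 2), Z), Add(-109, D)) = Mul(Add(-109, D), Add(Rational(3, 2), Z)))
Pow(Add(P, Function('y')(-169, 307)), -1) = Pow(Add(-85470, Add(Rational(-327, 2), Mul(-109, -169), Mul(Rational(3, 2), 307), Mul(307, -169))), -1) = Pow(Add(-85470, Add(Rational(-327, 2), 18421, Rational(921, 2), -51883)), -1) = Pow(Add(-85470, -33165), -1) = Pow(-118635, -1) = Rational(-1, 118635)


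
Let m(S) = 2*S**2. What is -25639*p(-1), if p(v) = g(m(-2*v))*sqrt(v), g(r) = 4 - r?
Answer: 102556*I ≈ 1.0256e+5*I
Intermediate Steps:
p(v) = sqrt(v)*(4 - 8*v**2) (p(v) = (4 - 2*(-2*v)**2)*sqrt(v) = (4 - 2*4*v**2)*sqrt(v) = (4 - 8*v**2)*sqrt(v) = sqrt(v)*(4 - 8*v**2))
-25639*p(-1) = -25639*sqrt(-1)*(4 - 8*(-1)**2) = -25639*I*(4 - 8*1) = -25639*I*(4 - 8) = -25639*I*(-4) = -(-102556)*I = 102556*I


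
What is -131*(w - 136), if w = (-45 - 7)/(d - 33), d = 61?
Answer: 126415/7 ≈ 18059.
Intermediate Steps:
w = -13/7 (w = (-45 - 7)/(61 - 33) = -52/28 = -52*1/28 = -13/7 ≈ -1.8571)
-131*(w - 136) = -131*(-13/7 - 136) = -131*(-965/7) = 126415/7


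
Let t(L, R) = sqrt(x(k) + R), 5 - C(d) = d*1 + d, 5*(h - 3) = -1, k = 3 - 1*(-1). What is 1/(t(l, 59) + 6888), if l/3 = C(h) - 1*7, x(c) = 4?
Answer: 328/2259261 - sqrt(7)/15814827 ≈ 0.00014501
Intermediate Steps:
k = 4 (k = 3 + 1 = 4)
h = 14/5 (h = 3 + (1/5)*(-1) = 3 - 1/5 = 14/5 ≈ 2.8000)
C(d) = 5 - 2*d (C(d) = 5 - (d*1 + d) = 5 - (d + d) = 5 - 2*d)
l = -114/5 (l = 3*((5 - 2*14/5) - 1*7) = 3*((5 - 28/5) - 7) = 3*(-3/5 - 7) = 3*(-38/5) = -114/5 ≈ -22.800)
t(L, R) = sqrt(4 + R)
1/(t(l, 59) + 6888) = 1/(sqrt(4 + 59) + 6888) = 1/(sqrt(63) + 6888) = 1/(3*sqrt(7) + 6888) = 1/(6888 + 3*sqrt(7))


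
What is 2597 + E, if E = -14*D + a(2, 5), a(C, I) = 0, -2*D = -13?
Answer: 2506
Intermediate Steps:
D = 13/2 (D = -½*(-13) = 13/2 ≈ 6.5000)
E = -91 (E = -14*13/2 + 0 = -91 + 0 = -91)
2597 + E = 2597 - 91 = 2506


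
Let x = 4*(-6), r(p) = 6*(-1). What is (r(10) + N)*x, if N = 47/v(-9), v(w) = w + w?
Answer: 620/3 ≈ 206.67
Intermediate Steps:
r(p) = -6
x = -24
v(w) = 2*w
N = -47/18 (N = 47/((2*(-9))) = 47/(-18) = 47*(-1/18) = -47/18 ≈ -2.6111)
(r(10) + N)*x = (-6 - 47/18)*(-24) = -155/18*(-24) = 620/3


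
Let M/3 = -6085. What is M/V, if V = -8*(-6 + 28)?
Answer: 18255/176 ≈ 103.72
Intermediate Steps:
M = -18255 (M = 3*(-6085) = -18255)
V = -176 (V = -8*22 = -176)
M/V = -18255/(-176) = -18255*(-1/176) = 18255/176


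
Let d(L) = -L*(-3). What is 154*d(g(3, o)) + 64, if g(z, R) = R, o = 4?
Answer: 1912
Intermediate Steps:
d(L) = 3*L
154*d(g(3, o)) + 64 = 154*(3*4) + 64 = 154*12 + 64 = 1848 + 64 = 1912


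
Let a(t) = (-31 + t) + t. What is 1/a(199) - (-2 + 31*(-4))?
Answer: 46243/367 ≈ 126.00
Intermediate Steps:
a(t) = -31 + 2*t
1/a(199) - (-2 + 31*(-4)) = 1/(-31 + 2*199) - (-2 + 31*(-4)) = 1/(-31 + 398) - (-2 - 124) = 1/367 - 1*(-126) = 1/367 + 126 = 46243/367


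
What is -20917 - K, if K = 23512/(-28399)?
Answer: -593998371/28399 ≈ -20916.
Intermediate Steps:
K = -23512/28399 (K = 23512*(-1/28399) = -23512/28399 ≈ -0.82792)
-20917 - K = -20917 - 1*(-23512/28399) = -20917 + 23512/28399 = -593998371/28399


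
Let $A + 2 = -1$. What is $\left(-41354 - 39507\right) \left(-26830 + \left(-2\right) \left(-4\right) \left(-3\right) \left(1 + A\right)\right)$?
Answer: $2165619302$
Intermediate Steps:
$A = -3$ ($A = -2 - 1 = -3$)
$\left(-41354 - 39507\right) \left(-26830 + \left(-2\right) \left(-4\right) \left(-3\right) \left(1 + A\right)\right) = \left(-41354 - 39507\right) \left(-26830 + \left(-2\right) \left(-4\right) \left(-3\right) \left(1 - 3\right)\right) = - 80861 \left(-26830 + 8 \left(-3\right) \left(-2\right)\right) = - 80861 \left(-26830 - -48\right) = - 80861 \left(-26830 + 48\right) = \left(-80861\right) \left(-26782\right) = 2165619302$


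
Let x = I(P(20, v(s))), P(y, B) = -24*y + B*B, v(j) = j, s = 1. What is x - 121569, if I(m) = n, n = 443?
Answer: -121126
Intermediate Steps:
P(y, B) = B² - 24*y (P(y, B) = -24*y + B² = B² - 24*y)
I(m) = 443
x = 443
x - 121569 = 443 - 121569 = -121126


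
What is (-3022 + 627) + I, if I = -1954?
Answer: -4349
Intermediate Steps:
(-3022 + 627) + I = (-3022 + 627) - 1954 = -2395 - 1954 = -4349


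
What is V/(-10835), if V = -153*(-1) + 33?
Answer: -186/10835 ≈ -0.017167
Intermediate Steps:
V = 186 (V = 153 + 33 = 186)
V/(-10835) = 186/(-10835) = 186*(-1/10835) = -186/10835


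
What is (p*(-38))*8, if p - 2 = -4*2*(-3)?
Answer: -7904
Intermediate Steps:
p = 26 (p = 2 - 4*2*(-3) = 2 - 8*(-3) = 2 + 24 = 26)
(p*(-38))*8 = (26*(-38))*8 = -988*8 = -7904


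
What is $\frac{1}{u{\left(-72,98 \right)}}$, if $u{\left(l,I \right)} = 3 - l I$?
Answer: $\frac{1}{7059} \approx 0.00014166$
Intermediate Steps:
$u{\left(l,I \right)} = 3 - I l$
$\frac{1}{u{\left(-72,98 \right)}} = \frac{1}{3 - 98 \left(-72\right)} = \frac{1}{3 + 7056} = \frac{1}{7059}$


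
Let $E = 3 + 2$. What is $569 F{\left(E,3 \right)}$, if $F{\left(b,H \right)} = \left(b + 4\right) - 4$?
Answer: $2845$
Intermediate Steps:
$E = 5$
$F{\left(b,H \right)} = b$ ($F{\left(b,H \right)} = \left(4 + b\right) - 4 = b$)
$569 F{\left(E,3 \right)} = 569 \cdot 5 = 2845$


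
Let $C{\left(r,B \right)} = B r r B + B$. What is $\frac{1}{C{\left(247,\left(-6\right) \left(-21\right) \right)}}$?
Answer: $\frac{1}{968579010} \approx 1.0324 \cdot 10^{-9}$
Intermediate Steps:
$C{\left(r,B \right)} = B + B^{2} r^{2}$ ($C{\left(r,B \right)} = B r^{2} B + B = B^{2} r^{2} + B = B + B^{2} r^{2}$)
$\frac{1}{C{\left(247,\left(-6\right) \left(-21\right) \right)}} = \frac{1}{\left(-6\right) \left(-21\right) \left(1 + \left(-6\right) \left(-21\right) 247^{2}\right)} = \frac{1}{126 \left(1 + 126 \cdot 61009\right)} = \frac{1}{126 \left(1 + 7687134\right)} = \frac{1}{126 \cdot 7687135} = \frac{1}{968579010}$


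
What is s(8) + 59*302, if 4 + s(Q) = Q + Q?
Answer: 17830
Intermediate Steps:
s(Q) = -4 + 2*Q (s(Q) = -4 + (Q + Q) = -4 + 2*Q)
s(8) + 59*302 = (-4 + 2*8) + 59*302 = (-4 + 16) + 17818 = 12 + 17818 = 17830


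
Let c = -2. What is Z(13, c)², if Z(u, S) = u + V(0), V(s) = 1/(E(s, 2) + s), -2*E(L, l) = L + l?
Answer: 144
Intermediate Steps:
E(L, l) = -L/2 - l/2 (E(L, l) = -(L + l)/2 = -L/2 - l/2)
V(s) = 1/(-1 + s/2) (V(s) = 1/((-s/2 - ½*2) + s) = 1/((-s/2 - 1) + s) = 1/((-1 - s/2) + s) = 1/(-1 + s/2))
Z(u, S) = -1 + u (Z(u, S) = u + 2/(-2 + 0) = u + 2/(-2) = u + 2*(-½) = u - 1 = -1 + u)
Z(13, c)² = (-1 + 13)² = 12² = 144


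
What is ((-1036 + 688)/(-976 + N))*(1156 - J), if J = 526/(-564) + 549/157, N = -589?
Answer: 2961898586/11548135 ≈ 256.48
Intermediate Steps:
J = 113527/44274 (J = 526*(-1/564) + 549*(1/157) = -263/282 + 549/157 = 113527/44274 ≈ 2.5642)
((-1036 + 688)/(-976 + N))*(1156 - J) = ((-1036 + 688)/(-976 - 589))*(1156 - 1*113527/44274) = (-348/(-1565))*(1156 - 113527/44274) = -348*(-1/1565)*(51067217/44274) = (348/1565)*(51067217/44274) = 2961898586/11548135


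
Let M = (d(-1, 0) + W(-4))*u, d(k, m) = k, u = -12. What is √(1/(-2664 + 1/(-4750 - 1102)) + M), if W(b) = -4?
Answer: 4*√911392986657022/15589729 ≈ 7.7459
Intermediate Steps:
M = 60 (M = (-1 - 4)*(-12) = -5*(-12) = 60)
√(1/(-2664 + 1/(-4750 - 1102)) + M) = √(1/(-2664 + 1/(-4750 - 1102)) + 60) = √(1/(-2664 + 1/(-5852)) + 60) = √(1/(-2664 - 1/5852) + 60) = √(1/(-15589729/5852) + 60) = √(-5852/15589729 + 60) = √(935377888/15589729) = 4*√911392986657022/15589729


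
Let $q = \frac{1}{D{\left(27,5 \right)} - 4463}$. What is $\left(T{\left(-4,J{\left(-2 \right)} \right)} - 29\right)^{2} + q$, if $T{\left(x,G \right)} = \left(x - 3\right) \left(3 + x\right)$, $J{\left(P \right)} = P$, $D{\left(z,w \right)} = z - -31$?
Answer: $\frac{2132019}{4405} \approx 484.0$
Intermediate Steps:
$D{\left(z,w \right)} = 31 + z$ ($D{\left(z,w \right)} = z + 31 = 31 + z$)
$T{\left(x,G \right)} = \left(-3 + x\right) \left(3 + x\right)$
$q = - \frac{1}{4405}$ ($q = \frac{1}{\left(31 + 27\right) - 4463} = \frac{1}{58 - 4463} = \frac{1}{-4405} = - \frac{1}{4405} \approx -0.00022701$)
$\left(T{\left(-4,J{\left(-2 \right)} \right)} - 29\right)^{2} + q = \left(\left(-9 + \left(-4\right)^{2}\right) - 29\right)^{2} - \frac{1}{4405} = \left(\left(-9 + 16\right) - 29\right)^{2} - \frac{1}{4405} = \left(7 - 29\right)^{2} - \frac{1}{4405} = \left(-22\right)^{2} - \frac{1}{4405} = 484 - \frac{1}{4405} = \frac{2132019}{4405}$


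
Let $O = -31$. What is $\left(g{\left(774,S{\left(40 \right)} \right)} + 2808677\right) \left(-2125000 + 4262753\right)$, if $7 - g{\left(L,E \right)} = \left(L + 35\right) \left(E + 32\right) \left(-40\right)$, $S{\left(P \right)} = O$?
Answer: $6073450334132$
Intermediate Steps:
$S{\left(P \right)} = -31$
$g{\left(L,E \right)} = 7 + 40 \left(32 + E\right) \left(35 + L\right)$ ($g{\left(L,E \right)} = 7 - \left(L + 35\right) \left(E + 32\right) \left(-40\right) = 7 - \left(35 + L\right) \left(32 + E\right) \left(-40\right) = 7 - \left(32 + E\right) \left(35 + L\right) \left(-40\right) = 7 - - 40 \left(32 + E\right) \left(35 + L\right) = 7 + 40 \left(32 + E\right) \left(35 + L\right)$)
$\left(g{\left(774,S{\left(40 \right)} \right)} + 2808677\right) \left(-2125000 + 4262753\right) = \left(\left(44807 + 1280 \cdot 774 + 1400 \left(-31\right) + 40 \left(-31\right) 774\right) + 2808677\right) \left(-2125000 + 4262753\right) = \left(\left(44807 + 990720 - 43400 - 959760\right) + 2808677\right) 2137753 = \left(32367 + 2808677\right) 2137753 = 2841044 \cdot 2137753 = 6073450334132$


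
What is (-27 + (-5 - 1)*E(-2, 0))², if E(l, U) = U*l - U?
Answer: 729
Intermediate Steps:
E(l, U) = -U + U*l
(-27 + (-5 - 1)*E(-2, 0))² = (-27 + (-5 - 1)*(0*(-1 - 2)))² = (-27 - 0*(-3))² = (-27 - 6*0)² = (-27 + 0)² = (-27)² = 729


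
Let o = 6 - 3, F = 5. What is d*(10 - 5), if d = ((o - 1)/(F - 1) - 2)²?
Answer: 45/4 ≈ 11.250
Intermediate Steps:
o = 3
d = 9/4 (d = ((3 - 1)/(5 - 1) - 2)² = (2/4 - 2)² = (2*(¼) - 2)² = (½ - 2)² = (-3/2)² = 9/4 ≈ 2.2500)
d*(10 - 5) = 9*(10 - 5)/4 = (9/4)*5 = 45/4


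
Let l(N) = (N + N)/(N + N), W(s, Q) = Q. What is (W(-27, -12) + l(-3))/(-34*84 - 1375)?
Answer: 11/4231 ≈ 0.0025999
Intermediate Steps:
l(N) = 1 (l(N) = (2*N)/((2*N)) = (2*N)*(1/(2*N)) = 1)
(W(-27, -12) + l(-3))/(-34*84 - 1375) = (-12 + 1)/(-34*84 - 1375) = -11/(-2856 - 1375) = -11/(-4231) = -11*(-1/4231) = 11/4231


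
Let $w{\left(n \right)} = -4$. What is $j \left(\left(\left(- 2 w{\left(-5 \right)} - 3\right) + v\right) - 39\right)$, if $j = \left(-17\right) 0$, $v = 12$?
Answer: $0$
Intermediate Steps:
$j = 0$
$j \left(\left(\left(- 2 w{\left(-5 \right)} - 3\right) + v\right) - 39\right) = 0 \left(\left(\left(\left(-2\right) \left(-4\right) - 3\right) + 12\right) - 39\right) = 0 \left(\left(\left(8 - 3\right) + 12\right) - 39\right) = 0 \left(\left(5 + 12\right) - 39\right) = 0 \left(17 - 39\right) = 0 \left(-22\right) = 0$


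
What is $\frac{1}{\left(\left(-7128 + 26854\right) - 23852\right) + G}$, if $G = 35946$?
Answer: $\frac{1}{31820} \approx 3.1427 \cdot 10^{-5}$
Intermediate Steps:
$\frac{1}{\left(\left(-7128 + 26854\right) - 23852\right) + G} = \frac{1}{\left(\left(-7128 + 26854\right) - 23852\right) + 35946} = \frac{1}{\left(19726 - 23852\right) + 35946} = \frac{1}{-4126 + 35946} = \frac{1}{31820}$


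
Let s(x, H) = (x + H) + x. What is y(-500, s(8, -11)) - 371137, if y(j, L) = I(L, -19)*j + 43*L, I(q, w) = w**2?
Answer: -551422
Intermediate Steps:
s(x, H) = H + 2*x (s(x, H) = (H + x) + x = H + 2*x)
y(j, L) = 43*L + 361*j (y(j, L) = (-19)**2*j + 43*L = 361*j + 43*L = 43*L + 361*j)
y(-500, s(8, -11)) - 371137 = (43*(-11 + 2*8) + 361*(-500)) - 371137 = (43*(-11 + 16) - 180500) - 371137 = (43*5 - 180500) - 371137 = (215 - 180500) - 371137 = -180285 - 371137 = -551422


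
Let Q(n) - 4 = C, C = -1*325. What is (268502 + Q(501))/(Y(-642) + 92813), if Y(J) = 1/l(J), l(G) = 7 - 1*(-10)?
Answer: 4559077/1577822 ≈ 2.8895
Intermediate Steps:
C = -325
l(G) = 17 (l(G) = 7 + 10 = 17)
Q(n) = -321 (Q(n) = 4 - 325 = -321)
Y(J) = 1/17
(268502 + Q(501))/(Y(-642) + 92813) = (268502 - 321)/(1/17 + 92813) = 268181/(1577822/17) = 268181*(17/1577822) = 4559077/1577822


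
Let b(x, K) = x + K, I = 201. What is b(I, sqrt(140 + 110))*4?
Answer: 804 + 20*sqrt(10) ≈ 867.25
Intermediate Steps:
b(x, K) = K + x
b(I, sqrt(140 + 110))*4 = (sqrt(140 + 110) + 201)*4 = (sqrt(250) + 201)*4 = (5*sqrt(10) + 201)*4 = (201 + 5*sqrt(10))*4 = 804 + 20*sqrt(10)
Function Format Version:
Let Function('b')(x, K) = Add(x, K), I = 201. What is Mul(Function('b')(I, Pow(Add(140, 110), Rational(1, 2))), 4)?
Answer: Add(804, Mul(20, Pow(10, Rational(1, 2)))) ≈ 867.25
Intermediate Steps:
Function('b')(x, K) = Add(K, x)
Mul(Function('b')(I, Pow(Add(140, 110), Rational(1, 2))), 4) = Mul(Add(Pow(Add(140, 110), Rational(1, 2)), 201), 4) = Mul(Add(Pow(250, Rational(1, 2)), 201), 4) = Mul(Add(Mul(5, Pow(10, Rational(1, 2))), 201), 4) = Mul(Add(201, Mul(5, Pow(10, Rational(1, 2)))), 4) = Add(804, Mul(20, Pow(10, Rational(1, 2))))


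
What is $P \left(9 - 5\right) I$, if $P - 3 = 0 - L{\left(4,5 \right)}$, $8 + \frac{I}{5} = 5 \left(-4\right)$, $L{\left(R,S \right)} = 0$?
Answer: $-1680$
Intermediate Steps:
$I = -140$ ($I = -40 + 5 \cdot 5 \left(-4\right) = -40 + 5 \left(-20\right) = -40 - 100 = -140$)
$P = 3$ ($P = 3 + \left(0 - 0\right) = 3 + \left(0 + 0\right) = 3 + 0 = 3$)
$P \left(9 - 5\right) I = 3 \left(9 - 5\right) \left(-140\right) = 3 \cdot 4 \left(-140\right) = 12 \left(-140\right) = -1680$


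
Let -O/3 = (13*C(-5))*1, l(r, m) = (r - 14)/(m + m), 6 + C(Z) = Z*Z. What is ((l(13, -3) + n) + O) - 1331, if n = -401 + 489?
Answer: -11903/6 ≈ -1983.8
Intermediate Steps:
n = 88
C(Z) = -6 + Z**2 (C(Z) = -6 + Z*Z = -6 + Z**2)
l(r, m) = (-14 + r)/(2*m) (l(r, m) = (-14 + r)/((2*m)) = (-14 + r)*(1/(2*m)) = (-14 + r)/(2*m))
O = -741 (O = -3*13*(-6 + (-5)**2) = -3*13*(-6 + 25) = -3*13*19 = -741 ≈ -741.00)
((l(13, -3) + n) + O) - 1331 = (((1/2)*(-14 + 13)/(-3) + 88) - 741) - 1331 = (((1/2)*(-1/3)*(-1) + 88) - 741) - 1331 = ((1/6 + 88) - 741) - 1331 = (529/6 - 741) - 1331 = -3917/6 - 1331 = -11903/6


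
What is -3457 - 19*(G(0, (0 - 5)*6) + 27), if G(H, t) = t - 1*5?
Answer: -3305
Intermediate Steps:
G(H, t) = -5 + t (G(H, t) = t - 5 = -5 + t)
-3457 - 19*(G(0, (0 - 5)*6) + 27) = -3457 - 19*((-5 + (0 - 5)*6) + 27) = -3457 - 19*((-5 - 5*6) + 27) = -3457 - 19*((-5 - 30) + 27) = -3457 - 19*(-35 + 27) = -3457 - 19*(-8) = -3457 - 1*(-152) = -3457 + 152 = -3305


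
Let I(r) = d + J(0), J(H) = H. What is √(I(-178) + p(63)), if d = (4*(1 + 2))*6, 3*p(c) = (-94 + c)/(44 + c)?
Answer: √7409001/321 ≈ 8.4796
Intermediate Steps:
p(c) = (-94 + c)/(3*(44 + c)) (p(c) = ((-94 + c)/(44 + c))/3 = (-94 + c)/(3*(44 + c)))
d = 72 (d = (4*3)*6 = 12*6 = 72)
I(r) = 72 (I(r) = 72 + 0 = 72)
√(I(-178) + p(63)) = √(72 + (-94 + 63)/(3*(44 + 63))) = √(72 + (⅓)*(-31)/107) = √(72 + (⅓)*(1/107)*(-31)) = √(72 - 31/321) = √(23081/321) = √7409001/321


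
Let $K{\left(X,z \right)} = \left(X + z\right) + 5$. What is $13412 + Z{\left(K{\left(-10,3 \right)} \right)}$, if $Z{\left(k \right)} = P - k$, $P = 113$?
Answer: $13527$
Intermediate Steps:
$K{\left(X,z \right)} = 5 + X + z$
$Z{\left(k \right)} = 113 - k$
$13412 + Z{\left(K{\left(-10,3 \right)} \right)} = 13412 + \left(113 - \left(5 - 10 + 3\right)\right) = 13412 + \left(113 - -2\right) = 13412 + \left(113 + 2\right) = 13412 + 115 = 13527$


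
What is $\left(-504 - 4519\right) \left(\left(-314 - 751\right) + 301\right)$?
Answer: $3837572$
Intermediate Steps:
$\left(-504 - 4519\right) \left(\left(-314 - 751\right) + 301\right) = - 5023 \left(-1065 + 301\right) = \left(-5023\right) \left(-764\right) = 3837572$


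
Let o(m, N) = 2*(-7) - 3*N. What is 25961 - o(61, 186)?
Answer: 26533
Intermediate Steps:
o(m, N) = -14 - 3*N
25961 - o(61, 186) = 25961 - (-14 - 3*186) = 25961 - (-14 - 558) = 25961 - 1*(-572) = 25961 + 572 = 26533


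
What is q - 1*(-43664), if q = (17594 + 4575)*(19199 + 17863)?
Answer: 821671142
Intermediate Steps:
q = 821627478 (q = 22169*37062 = 821627478)
q - 1*(-43664) = 821627478 - 1*(-43664) = 821627478 + 43664 = 821671142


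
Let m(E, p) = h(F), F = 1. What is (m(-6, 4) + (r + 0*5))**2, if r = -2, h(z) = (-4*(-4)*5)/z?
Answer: 6084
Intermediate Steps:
h(z) = 80/z (h(z) = (16*5)/z = 80/z)
m(E, p) = 80 (m(E, p) = 80/1 = 80*1 = 80)
(m(-6, 4) + (r + 0*5))**2 = (80 + (-2 + 0*5))**2 = (80 + (-2 + 0))**2 = (80 - 2)**2 = 78**2 = 6084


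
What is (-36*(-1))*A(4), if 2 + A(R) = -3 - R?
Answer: -324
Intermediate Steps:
A(R) = -5 - R (A(R) = -2 + (-3 - R) = -5 - R)
(-36*(-1))*A(4) = (-36*(-1))*(-5 - 1*4) = (-9*(-4))*(-5 - 4) = 36*(-9) = -324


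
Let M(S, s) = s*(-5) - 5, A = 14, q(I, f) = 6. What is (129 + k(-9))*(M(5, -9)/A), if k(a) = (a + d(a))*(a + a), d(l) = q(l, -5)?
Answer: 3660/7 ≈ 522.86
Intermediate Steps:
d(l) = 6
M(S, s) = -5 - 5*s (M(S, s) = -5*s - 5 = -5 - 5*s)
k(a) = 2*a*(6 + a) (k(a) = (a + 6)*(a + a) = (6 + a)*(2*a) = 2*a*(6 + a))
(129 + k(-9))*(M(5, -9)/A) = (129 + 2*(-9)*(6 - 9))*((-5 - 5*(-9))/14) = (129 + 2*(-9)*(-3))*((-5 + 45)*(1/14)) = (129 + 54)*(40*(1/14)) = 183*(20/7) = 3660/7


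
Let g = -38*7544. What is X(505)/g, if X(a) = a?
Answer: -505/286672 ≈ -0.0017616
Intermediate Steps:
g = -286672
X(505)/g = 505/(-286672) = 505*(-1/286672) = -505/286672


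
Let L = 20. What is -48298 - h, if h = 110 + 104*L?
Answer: -50488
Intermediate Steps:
h = 2190 (h = 110 + 104*20 = 110 + 2080 = 2190)
-48298 - h = -48298 - 1*2190 = -48298 - 2190 = -50488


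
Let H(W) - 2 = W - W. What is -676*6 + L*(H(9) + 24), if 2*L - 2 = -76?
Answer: -5018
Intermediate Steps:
L = -37 (L = 1 + (1/2)*(-76) = 1 - 38 = -37)
H(W) = 2 (H(W) = 2 + (W - W) = 2 + 0 = 2)
-676*6 + L*(H(9) + 24) = -676*6 - 37*(2 + 24) = -4056 - 37*26 = -4056 - 962 = -5018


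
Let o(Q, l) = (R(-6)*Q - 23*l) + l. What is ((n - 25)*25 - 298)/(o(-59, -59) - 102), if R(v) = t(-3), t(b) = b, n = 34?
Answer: -73/1373 ≈ -0.053168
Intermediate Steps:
R(v) = -3
o(Q, l) = -22*l - 3*Q (o(Q, l) = (-3*Q - 23*l) + l = (-23*l - 3*Q) + l = -22*l - 3*Q)
((n - 25)*25 - 298)/(o(-59, -59) - 102) = ((34 - 25)*25 - 298)/((-22*(-59) - 3*(-59)) - 102) = (9*25 - 298)/((1298 + 177) - 102) = (225 - 298)/(1475 - 102) = -73/1373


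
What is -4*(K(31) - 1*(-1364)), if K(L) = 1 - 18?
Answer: -5388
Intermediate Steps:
K(L) = -17
-4*(K(31) - 1*(-1364)) = -4*(-17 - 1*(-1364)) = -4*(-17 + 1364) = -4*1347 = -5388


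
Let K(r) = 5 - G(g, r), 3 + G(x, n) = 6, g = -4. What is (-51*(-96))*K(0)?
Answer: 9792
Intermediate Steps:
G(x, n) = 3 (G(x, n) = -3 + 6 = 3)
K(r) = 2 (K(r) = 5 - 1*3 = 5 - 3 = 2)
(-51*(-96))*K(0) = -51*(-96)*2 = 4896*2 = 9792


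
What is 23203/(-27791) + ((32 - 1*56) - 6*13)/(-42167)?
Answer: -975566219/1171863097 ≈ -0.83249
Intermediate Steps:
23203/(-27791) + ((32 - 1*56) - 6*13)/(-42167) = 23203*(-1/27791) + ((32 - 56) - 78)*(-1/42167) = -23203/27791 + (-24 - 78)*(-1/42167) = -23203/27791 - 102*(-1/42167) = -23203/27791 + 102/42167 = -975566219/1171863097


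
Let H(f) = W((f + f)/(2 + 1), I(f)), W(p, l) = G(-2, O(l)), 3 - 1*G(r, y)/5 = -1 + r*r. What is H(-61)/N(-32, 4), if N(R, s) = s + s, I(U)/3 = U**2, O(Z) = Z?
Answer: 0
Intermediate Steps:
I(U) = 3*U**2
G(r, y) = 20 - 5*r**2 (G(r, y) = 15 - 5*(-1 + r*r) = 15 - 5*(-1 + r**2) = 15 + (5 - 5*r**2) = 20 - 5*r**2)
N(R, s) = 2*s
W(p, l) = 0 (W(p, l) = 20 - 5*(-2)**2 = 20 - 5*4 = 20 - 20 = 0)
H(f) = 0
H(-61)/N(-32, 4) = 0/((2*4)) = 0/8 = 0*(1/8) = 0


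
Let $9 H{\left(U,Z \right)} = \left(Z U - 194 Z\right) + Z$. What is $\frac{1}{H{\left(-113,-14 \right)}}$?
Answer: $\frac{1}{476} \approx 0.0021008$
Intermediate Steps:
$H{\left(U,Z \right)} = - \frac{193 Z}{9} + \frac{U Z}{9}$ ($H{\left(U,Z \right)} = \frac{\left(Z U - 194 Z\right) + Z}{9} = \frac{\left(U Z - 194 Z\right) + Z}{9} = \frac{\left(- 194 Z + U Z\right) + Z}{9} = \frac{- 193 Z + U Z}{9} = - \frac{193 Z}{9} + \frac{U Z}{9}$)
$\frac{1}{H{\left(-113,-14 \right)}} = \frac{1}{\frac{1}{9} \left(-14\right) \left(-193 - 113\right)} = \frac{1}{\frac{1}{9} \left(-14\right) \left(-306\right)} = \frac{1}{476}$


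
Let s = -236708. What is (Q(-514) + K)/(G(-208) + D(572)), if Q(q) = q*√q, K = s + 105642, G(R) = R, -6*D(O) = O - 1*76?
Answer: 196599/436 + 771*I*√514/436 ≈ 450.92 + 40.091*I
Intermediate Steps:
D(O) = 38/3 - O/6 (D(O) = -(O - 1*76)/6 = -(O - 76)/6 = -(-76 + O)/6 = 38/3 - O/6)
K = -131066 (K = -236708 + 105642 = -131066)
Q(q) = q^(3/2)
(Q(-514) + K)/(G(-208) + D(572)) = ((-514)^(3/2) - 131066)/(-208 + (38/3 - ⅙*572)) = (-514*I*√514 - 131066)/(-208 + (38/3 - 286/3)) = (-131066 - 514*I*√514)/(-208 - 248/3) = (-131066 - 514*I*√514)/(-872/3) = (-131066 - 514*I*√514)*(-3/872) = 196599/436 + 771*I*√514/436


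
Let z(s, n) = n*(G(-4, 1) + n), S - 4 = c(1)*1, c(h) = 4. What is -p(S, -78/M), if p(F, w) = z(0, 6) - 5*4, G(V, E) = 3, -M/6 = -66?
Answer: -34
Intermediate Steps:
M = 396 (M = -6*(-66) = 396)
S = 8 (S = 4 + 4*1 = 4 + 4 = 8)
z(s, n) = n*(3 + n)
p(F, w) = 34 (p(F, w) = 6*(3 + 6) - 5*4 = 6*9 - 20 = 54 - 20 = 34)
-p(S, -78/M) = -1*34 = -34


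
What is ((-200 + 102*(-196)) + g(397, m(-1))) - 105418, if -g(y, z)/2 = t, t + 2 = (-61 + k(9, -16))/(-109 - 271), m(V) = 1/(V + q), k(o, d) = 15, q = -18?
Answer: -11932593/95 ≈ -1.2561e+5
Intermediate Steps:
m(V) = 1/(-18 + V) (m(V) = 1/(V - 18) = 1/(-18 + V))
t = -357/190 (t = -2 + (-61 + 15)/(-109 - 271) = -2 - 46/(-380) = -2 - 46*(-1/380) = -2 + 23/190 = -357/190 ≈ -1.8789)
g(y, z) = 357/95 (g(y, z) = -2*(-357/190) = 357/95)
((-200 + 102*(-196)) + g(397, m(-1))) - 105418 = ((-200 + 102*(-196)) + 357/95) - 105418 = ((-200 - 19992) + 357/95) - 105418 = (-20192 + 357/95) - 105418 = -1917883/95 - 105418 = -11932593/95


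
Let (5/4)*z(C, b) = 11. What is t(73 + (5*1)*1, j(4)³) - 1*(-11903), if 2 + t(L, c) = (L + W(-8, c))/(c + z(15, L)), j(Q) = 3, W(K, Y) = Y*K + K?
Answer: 2129549/179 ≈ 11897.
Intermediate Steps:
W(K, Y) = K + K*Y (W(K, Y) = K*Y + K = K + K*Y)
z(C, b) = 44/5 (z(C, b) = (⅘)*11 = 44/5)
t(L, c) = -2 + (-8 + L - 8*c)/(44/5 + c) (t(L, c) = -2 + (L - 8*(1 + c))/(c + 44/5) = -2 + (L + (-8 - 8*c))/(44/5 + c) = -2 + (-8 + L - 8*c)/(44/5 + c))
t(73 + (5*1)*1, j(4)³) - 1*(-11903) = (-128 - 50*3³ + 5*(73 + (5*1)*1))/(44 + 5*3³) - 1*(-11903) = (-128 - 50*27 + 5*(73 + 5*1))/(44 + 5*27) + 11903 = (-128 - 1350 + 5*(73 + 5))/(44 + 135) + 11903 = (-128 - 1350 + 5*78)/179 + 11903 = (-128 - 1350 + 390)/179 + 11903 = (1/179)*(-1088) + 11903 = -1088/179 + 11903 = 2129549/179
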